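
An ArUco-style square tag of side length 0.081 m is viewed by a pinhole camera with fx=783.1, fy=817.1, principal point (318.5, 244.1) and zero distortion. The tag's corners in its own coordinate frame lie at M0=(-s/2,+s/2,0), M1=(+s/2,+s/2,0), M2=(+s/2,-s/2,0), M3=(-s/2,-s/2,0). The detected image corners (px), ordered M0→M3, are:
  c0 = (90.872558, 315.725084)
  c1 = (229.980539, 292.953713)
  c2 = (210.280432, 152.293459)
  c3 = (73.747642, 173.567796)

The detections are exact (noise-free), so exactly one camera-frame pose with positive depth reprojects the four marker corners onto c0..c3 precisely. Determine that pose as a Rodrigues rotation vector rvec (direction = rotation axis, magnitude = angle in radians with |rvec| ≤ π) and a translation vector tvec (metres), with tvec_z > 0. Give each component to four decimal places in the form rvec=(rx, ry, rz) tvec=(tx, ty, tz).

Intrinsics K: fx=783.1, fy=817.1, cx=318.5, cy=244.1
Marker side s = 0.081 m; corners in marker frame (Z=0):
  M0 = (-0.0405, +0.0405, 0)
  M1 = (+0.0405, +0.0405, 0)
  M2 = (+0.0405, -0.0405, 0)
  M3 = (-0.0405, -0.0405, 0)
Detected image corners:
  c0 = (90.872558, 315.725084) px
  c1 = (229.980539, 292.953713) px
  c2 = (210.280432, 152.293459) px
  c3 = (73.747642, 173.567796) px
Planar DLT: solve 8×8 A·h = b for H (H[2,2]=1):
  H  [+1715.36915 +190.61551 +151.38876]
  H  [-250.10525 +1688.95965 +232.89753]
  H  [+0.09284 -0.24308 +1.00000]
B = K⁻¹H; ‖b₁‖=2.180432, ‖b₂‖=2.180432; λ = 2/(‖b₁‖+‖b₂‖) = 0.458625, sign → tz>0 ⇒ λ=+0.458625
r₁ = λ·B[:,0] = (+0.98729,-0.15310,+0.04258); r₂ = λ·B[:,1] = (+0.15698,+0.98129,-0.11148)
r₃ = r₁×r₂ = (-0.02471,+0.11675,+0.99285); SVD([r₁ r₂ r₃]) → R = UVᵀ:
  R  [+0.98729 +0.15698 -0.02471]
  R  [-0.15310 +0.98129 +0.11675]
  R  [+0.04258 -0.11148 +0.99285]
t = (-0.09787, -0.00629, +0.45862) m
tr R = 2.961436; θ = arccos((tr R − 1)/2) = 0.196693 rad = 11.270°
axis k = ((R−Rᵀ)₃₂, (R−Rᵀ)₁₃, (R−Rᵀ)₂₁) / (2 sinθ) = (-0.583940, -0.172169, -0.793330)
rvec = θ·k = (-0.114857, -0.033865, -0.156043)

rvec=(-0.1149, -0.0339, -0.1560) tvec=(-0.0979, -0.0063, 0.4586)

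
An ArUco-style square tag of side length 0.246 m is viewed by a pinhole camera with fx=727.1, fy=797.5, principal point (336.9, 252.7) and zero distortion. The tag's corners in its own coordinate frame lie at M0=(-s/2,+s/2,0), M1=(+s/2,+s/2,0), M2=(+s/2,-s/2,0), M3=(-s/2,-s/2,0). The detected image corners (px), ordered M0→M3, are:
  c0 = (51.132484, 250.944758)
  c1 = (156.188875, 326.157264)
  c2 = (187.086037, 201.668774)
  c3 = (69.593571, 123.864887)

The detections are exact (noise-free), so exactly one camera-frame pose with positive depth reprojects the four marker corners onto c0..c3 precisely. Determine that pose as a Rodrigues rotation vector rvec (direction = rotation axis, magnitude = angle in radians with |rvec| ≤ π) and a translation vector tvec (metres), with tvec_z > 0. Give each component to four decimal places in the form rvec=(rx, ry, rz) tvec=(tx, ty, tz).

rvec=(0.4914, 0.3520, 0.4554) tvec=(-0.3839, -0.0387, 1.2534)

Intrinsics K: fx=727.1, fy=797.5, cx=336.9, cy=252.7
Marker side s = 0.246 m; corners in marker frame (Z=0):
  M0 = (-0.1230, +0.1230, 0)
  M1 = (+0.1230, +0.1230, 0)
  M2 = (+0.1230, -0.1230, 0)
  M3 = (-0.1230, -0.1230, 0)
Detected image corners:
  c0 = (51.132484, 250.944758) px
  c1 = (156.188875, 326.157264) px
  c2 = (187.086037, 201.668774) px
  c3 = (69.593571, 123.864887) px
Planar DLT: solve 8×8 A·h = b for H (H[2,2]=1):
  H  [+431.35496 -51.45971 +114.20654]
  H  [+272.44579 +605.45408 +228.08374]
  H  [-0.16970 +0.41667 +1.00000]
B = K⁻¹H; ‖b₁‖=0.797846, ‖b₂‖=0.797846; λ = 2/(‖b₁‖+‖b₂‖) = 1.253374, sign → tz>0 ⇒ λ=+1.253374
r₁ = λ·B[:,0] = (+0.84212,+0.49558,-0.21269); r₂ = λ·B[:,1] = (-0.33069,+0.78607,+0.52225)
r₃ = r₁×r₂ = (+0.42600,-0.36946,+0.82584); SVD([r₁ r₂ r₃]) → R = UVᵀ:
  R  [+0.84212 -0.33069 +0.42600]
  R  [+0.49558 +0.78607 -0.36946]
  R  [-0.21269 +0.52225 +0.82584]
t = (-0.38388, -0.03869, +1.25337) m
tr R = 2.454030; θ = arccos((tr R − 1)/2) = 0.756832 rad = 43.363°
axis k = ((R−Rᵀ)₃₂, (R−Rᵀ)₁₃, (R−Rᵀ)₂₁) / (2 sinθ) = (+0.649346, +0.465100, +0.601690)
rvec = θ·k = (+0.491446, +0.352003, +0.455378)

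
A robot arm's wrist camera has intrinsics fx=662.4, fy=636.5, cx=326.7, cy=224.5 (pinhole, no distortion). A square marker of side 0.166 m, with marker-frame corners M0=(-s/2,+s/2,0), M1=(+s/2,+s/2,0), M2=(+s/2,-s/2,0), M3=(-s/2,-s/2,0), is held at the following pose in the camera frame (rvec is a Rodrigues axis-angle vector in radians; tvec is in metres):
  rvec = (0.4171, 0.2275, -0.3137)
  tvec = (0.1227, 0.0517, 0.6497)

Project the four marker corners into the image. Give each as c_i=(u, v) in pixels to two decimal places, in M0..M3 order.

Intrinsics K: fx=662.4, fy=636.5, cx=326.7, cy=224.5
Marker side s = 0.166 m; corners in marker frame (Z=0):
  M0 = (-0.0830, +0.0830, 0)
  M1 = (+0.0830, +0.0830, 0)
  M2 = (+0.0830, -0.0830, 0)
  M3 = (-0.0830, -0.0830, 0)
rvec = (0.4171, 0.2275, -0.3137), |rvec| = θ = 0.56933 rad = 32.620°
Rodrigues: sinθ=0.53907, 1−cosθ=0.15774; R = I + sinθ·[k]× + (1−cosθ)·[k]×²:
    [+0.92692 +0.34320 +0.15173]
    [-0.25085 +0.86745 -0.42966]
    [-0.27908 +0.36020 +0.89015]
t = (0.1227, 0.0517, 0.6497) m
M0: Pc = R·M0+t = (+0.07425, +0.14452, +0.70276); u = 662.4·(+0.07425)/0.70276 + 326.7 = 396.6868, v = 636.5·(+0.14452)/0.70276 + 224.5 = 355.3926
M1: Pc = R·M1+t = (+0.22812, +0.10288, +0.65643); u = 662.4·(+0.22812)/0.65643 + 326.7 = 556.8943, v = 636.5·(+0.10288)/0.65643 + 224.5 = 324.2539
M2: Pc = R·M2+t = (+0.17115, -0.04112, +0.59664); u = 662.4·(+0.17115)/0.59664 + 326.7 = 516.7125, v = 636.5·(-0.04112)/0.59664 + 224.5 = 180.6343
M3: Pc = R·M3+t = (+0.01728, +0.00052, +0.64297); u = 662.4·(+0.01728)/0.64297 + 326.7 = 344.5017, v = 636.5·(+0.00052)/0.64297 + 224.5 = 225.0169

c0=(396.69, 355.39) c1=(556.89, 324.25) c2=(516.71, 180.63) c3=(344.50, 225.02)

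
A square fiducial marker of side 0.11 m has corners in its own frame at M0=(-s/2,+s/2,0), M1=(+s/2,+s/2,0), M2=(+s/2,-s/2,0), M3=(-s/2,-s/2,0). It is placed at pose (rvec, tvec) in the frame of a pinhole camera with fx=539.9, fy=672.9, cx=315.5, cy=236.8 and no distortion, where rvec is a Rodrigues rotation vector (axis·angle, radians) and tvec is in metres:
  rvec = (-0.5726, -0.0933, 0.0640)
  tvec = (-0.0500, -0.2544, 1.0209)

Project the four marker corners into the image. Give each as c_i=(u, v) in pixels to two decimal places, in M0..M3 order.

c0=(257.22, 91.59) c1=(317.00, 99.14) c2=(318.85, 48.09) c3=(262.51, 40.59)

Intrinsics K: fx=539.9, fy=672.9, cx=315.5, cy=236.8
Marker side s = 0.11 m; corners in marker frame (Z=0):
  M0 = (-0.0550, +0.0550, 0)
  M1 = (+0.0550, +0.0550, 0)
  M2 = (+0.0550, -0.0550, 0)
  M3 = (-0.0550, -0.0550, 0)
rvec = (-0.5726, -0.0933, 0.0640), |rvec| = θ = 0.58367 rad = 33.442°
Rodrigues: sinθ=0.55109, 1−cosθ=0.16555; R = I + sinθ·[k]× + (1−cosθ)·[k]×²:
    [+0.99378 -0.03447 -0.10590]
    [+0.08639 +0.83868 +0.53774]
    [+0.07028 -0.54354 +0.83644]
t = (-0.0500, -0.2544, 1.0209) m
M0: Pc = R·M0+t = (-0.10655, -0.21302, +0.98714); u = 539.9·(-0.10655)/0.98714 + 315.5 = 257.2223, v = 672.9·(-0.21302)/0.98714 + 236.8 = 91.5885
M1: Pc = R·M1+t = (+0.00276, -0.20352, +0.99487); u = 539.9·(+0.00276)/0.99487 + 315.5 = 316.9990, v = 672.9·(-0.20352)/0.99487 + 236.8 = 99.1444
M2: Pc = R·M2+t = (+0.00655, -0.29578, +1.05466); u = 539.9·(+0.00655)/1.05466 + 315.5 = 318.8548, v = 672.9·(-0.29578)/1.05466 + 236.8 = 48.0876
M3: Pc = R·M3+t = (-0.10276, -0.30528, +1.04693); u = 539.9·(-0.10276)/1.04693 + 315.5 = 262.5056, v = 672.9·(-0.30528)/1.04693 + 236.8 = 40.5862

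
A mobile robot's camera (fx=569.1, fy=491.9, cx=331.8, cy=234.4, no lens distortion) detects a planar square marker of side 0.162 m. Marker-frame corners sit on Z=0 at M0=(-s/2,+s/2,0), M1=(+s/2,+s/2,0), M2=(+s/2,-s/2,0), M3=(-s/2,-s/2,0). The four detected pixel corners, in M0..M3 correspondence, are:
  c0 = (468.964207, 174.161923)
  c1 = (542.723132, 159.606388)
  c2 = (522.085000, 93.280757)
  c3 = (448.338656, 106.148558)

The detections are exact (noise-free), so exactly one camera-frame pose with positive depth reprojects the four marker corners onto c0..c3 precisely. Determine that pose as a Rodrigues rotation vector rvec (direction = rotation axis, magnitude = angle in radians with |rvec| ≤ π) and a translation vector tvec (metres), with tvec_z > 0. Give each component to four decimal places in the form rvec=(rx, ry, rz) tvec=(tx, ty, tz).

Intrinsics K: fx=569.1, fy=491.9, cx=331.8, cy=234.4
Marker side s = 0.162 m; corners in marker frame (Z=0):
  M0 = (-0.0810, +0.0810, 0)
  M1 = (+0.0810, +0.0810, 0)
  M2 = (+0.0810, -0.0810, 0)
  M3 = (-0.0810, -0.0810, 0)
Detected image corners:
  c0 = (468.964207, 174.161923) px
  c1 = (542.723132, 159.606388) px
  c2 = (522.085000, 93.280757) px
  c3 = (448.338656, 106.148558) px
Planar DLT: solve 8×8 A·h = b for H (H[2,2]=1):
  H  [+527.86765 +106.52503 +495.93027]
  H  [-65.09119 +408.96067 +133.10367]
  H  [+0.14652 -0.04204 +1.00000]
B = K⁻¹H; ‖b₁‖=0.878352, ‖b₂‖=0.878352; λ = 2/(‖b₁‖+‖b₂‖) = 1.138495, sign → tz>0 ⇒ λ=+1.138495
r₁ = λ·B[:,0] = (+0.95875,-0.23014,+0.16681); r₂ = λ·B[:,1] = (+0.24101,+0.96934,-0.04786)
r₃ = r₁×r₂ = (-0.15068,+0.08609,+0.98483); SVD([r₁ r₂ r₃]) → R = UVᵀ:
  R  [+0.95875 +0.24101 -0.15068]
  R  [-0.23014 +0.96934 +0.08609]
  R  [+0.16681 -0.04786 +0.98483]
t = (+0.32835, -0.23445, +1.13850) m
tr R = 2.912921; θ = arccos((tr R − 1)/2) = 0.296172 rad = 16.969°
axis k = ((R−Rᵀ)₃₂, (R−Rᵀ)₁₃, (R−Rᵀ)₂₁) / (2 sinθ) = (-0.229486, -0.543913, -0.807152)
rvec = θ·k = (-0.067967, -0.161092, -0.239056)

rvec=(-0.0680, -0.1611, -0.2391) tvec=(0.3283, -0.2344, 1.1385)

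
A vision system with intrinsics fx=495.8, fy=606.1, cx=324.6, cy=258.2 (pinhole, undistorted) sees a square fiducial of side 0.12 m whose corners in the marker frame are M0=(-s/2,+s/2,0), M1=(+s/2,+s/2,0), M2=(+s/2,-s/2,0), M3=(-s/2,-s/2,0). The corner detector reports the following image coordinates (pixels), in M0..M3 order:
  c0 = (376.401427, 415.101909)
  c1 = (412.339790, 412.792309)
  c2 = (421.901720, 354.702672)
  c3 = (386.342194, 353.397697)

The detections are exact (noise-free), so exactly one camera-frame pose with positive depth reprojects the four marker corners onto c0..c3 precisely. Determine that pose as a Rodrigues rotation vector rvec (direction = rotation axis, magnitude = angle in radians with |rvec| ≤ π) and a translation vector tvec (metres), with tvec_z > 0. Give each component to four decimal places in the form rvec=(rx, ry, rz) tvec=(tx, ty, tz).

rvec=(0.1146, -0.6285, 0.1609) tvec=(0.1786, 0.2446, 1.1780)

Intrinsics K: fx=495.8, fy=606.1, cx=324.6, cy=258.2
Marker side s = 0.12 m; corners in marker frame (Z=0):
  M0 = (-0.0600, +0.0600, 0)
  M1 = (+0.0600, +0.0600, 0)
  M2 = (+0.0600, -0.0600, 0)
  M3 = (-0.0600, -0.0600, 0)
Detected image corners:
  c0 = (376.401427, 415.101909) px
  c1 = (412.339790, 412.792309) px
  c2 = (421.901720, 354.702672) px
  c3 = (386.342194, 353.397697) px
Planar DLT: solve 8×8 A·h = b for H (H[2,2]=1):
  H  [+498.85275 -61.65977 +399.77173]
  H  [+189.03593 +517.49326 +384.07907]
  H  [+0.50330 +0.04898 +1.00000]
B = K⁻¹H; ‖b₁‖=0.848920, ‖b₂‖=0.848920; λ = 2/(‖b₁‖+‖b₂‖) = 1.177968, sign → tz>0 ⇒ λ=+1.177968
r₁ = λ·B[:,0] = (+0.79707,+0.11483,+0.59287); r₂ = λ·B[:,1] = (-0.18427,+0.98118,+0.05769)
r₃ = r₁×r₂ = (-0.57509,-0.15523,+0.80323); SVD([r₁ r₂ r₃]) → R = UVᵀ:
  R  [+0.79707 -0.18427 -0.57509]
  R  [+0.11483 +0.98118 -0.15523]
  R  [+0.59287 +0.05769 +0.80323]
t = (+0.17860, +0.24465, +1.17797) m
tr R = 2.581479; θ = arccos((tr R − 1)/2) = 0.658780 rad = 37.745°
axis k = ((R−Rᵀ)₃₂, (R−Rᵀ)₁₃, (R−Rᵀ)₂₁) / (2 sinθ) = (+0.173916, -0.953976, +0.244302)
rvec = θ·k = (+0.114572, -0.628460, +0.160941)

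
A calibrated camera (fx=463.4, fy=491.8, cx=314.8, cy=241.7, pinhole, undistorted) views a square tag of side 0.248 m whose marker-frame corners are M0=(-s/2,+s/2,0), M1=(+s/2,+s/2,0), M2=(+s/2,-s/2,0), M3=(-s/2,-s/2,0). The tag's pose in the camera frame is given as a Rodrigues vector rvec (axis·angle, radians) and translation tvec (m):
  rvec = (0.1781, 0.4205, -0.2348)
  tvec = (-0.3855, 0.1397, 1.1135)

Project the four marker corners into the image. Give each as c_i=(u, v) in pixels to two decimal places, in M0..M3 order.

c0=(133.12, 359.02) c1=(210.09, 349.14) c2=(178.36, 240.60) c3=(102.25, 260.62)

Intrinsics K: fx=463.4, fy=491.8, cx=314.8, cy=241.7
Marker side s = 0.248 m; corners in marker frame (Z=0):
  M0 = (-0.1240, +0.1240, 0)
  M1 = (+0.1240, +0.1240, 0)
  M2 = (+0.1240, -0.1240, 0)
  M3 = (-0.1240, -0.1240, 0)
rvec = (0.1781, 0.4205, -0.2348), |rvec| = θ = 0.51349 rad = 29.421°
Rodrigues: sinθ=0.49122, 1−cosθ=0.12896; R = I + sinθ·[k]× + (1−cosθ)·[k]×²:
    [+0.88655 +0.26125 +0.38181]
    [-0.18799 +0.95752 -0.21867]
    [-0.42272 +0.12208 +0.89800]
t = (-0.3855, 0.1397, 1.1135) m
M0: Pc = R·M0+t = (-0.46304, +0.28174, +1.18106); u = 463.4·(-0.46304)/1.18106 + 314.8 = 133.1221, v = 491.8·(+0.28174)/1.18106 + 241.7 = 359.0198
M1: Pc = R·M1+t = (-0.24317, +0.23512, +1.07622); u = 463.4·(-0.24317)/1.07622 + 314.8 = 210.0944, v = 491.8·(+0.23512)/1.07622 + 241.7 = 349.1436
M2: Pc = R·M2+t = (-0.30796, -0.00234, +1.04594); u = 463.4·(-0.30796)/1.04594 + 314.8 = 178.3590, v = 491.8·(-0.00234)/1.04594 + 241.7 = 240.5984
M3: Pc = R·M3+t = (-0.52783, +0.04428, +1.15078); u = 463.4·(-0.52783)/1.15078 + 314.8 = 102.2526, v = 491.8·(+0.04428)/1.15078 + 241.7 = 260.6227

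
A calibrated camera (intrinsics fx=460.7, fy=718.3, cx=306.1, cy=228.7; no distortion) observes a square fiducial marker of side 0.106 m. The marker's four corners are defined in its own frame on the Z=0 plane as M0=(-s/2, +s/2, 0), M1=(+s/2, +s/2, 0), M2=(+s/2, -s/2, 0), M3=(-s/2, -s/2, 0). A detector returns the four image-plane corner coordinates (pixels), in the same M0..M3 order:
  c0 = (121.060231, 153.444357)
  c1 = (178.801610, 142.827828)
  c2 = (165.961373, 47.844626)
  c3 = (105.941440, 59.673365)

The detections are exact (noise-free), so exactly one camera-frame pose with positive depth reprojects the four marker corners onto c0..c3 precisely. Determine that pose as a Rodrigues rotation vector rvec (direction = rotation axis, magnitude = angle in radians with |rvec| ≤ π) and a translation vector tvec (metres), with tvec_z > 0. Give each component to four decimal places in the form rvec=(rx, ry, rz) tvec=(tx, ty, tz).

rvec=(0.3171, 0.0434, -0.1168) tvec=(-0.2852, -0.1421, 0.8054)

Intrinsics K: fx=460.7, fy=718.3, cx=306.1, cy=228.7
Marker side s = 0.106 m; corners in marker frame (Z=0):
  M0 = (-0.0530, +0.0530, 0)
  M1 = (+0.0530, +0.0530, 0)
  M2 = (+0.0530, -0.0530, 0)
  M3 = (-0.0530, -0.0530, 0)
Detected image corners:
  c0 = (121.060231, 153.444357) px
  c1 = (178.801610, 142.827828) px
  c2 = (165.961373, 47.844626) px
  c3 = (105.941440, 59.673365) px
Planar DLT: solve 8×8 A·h = b for H (H[2,2]=1):
  H  [+544.44965 +186.67591 +142.96506]
  H  [-113.39207 +928.99290 +101.92799]
  H  [-0.07563 +0.38303 +1.00000]
B = K⁻¹H; ‖b₁‖=1.241583, ‖b₂‖=1.241583; λ = 2/(‖b₁‖+‖b₂‖) = 0.805423, sign → tz>0 ⇒ λ=+0.805423
r₁ = λ·B[:,0] = (+0.99231,-0.10775,-0.06091); r₂ = λ·B[:,1] = (+0.12138,+0.94345,+0.30850)
r₃ = r₁×r₂ = (+0.02422,-0.31352,+0.94927); SVD([r₁ r₂ r₃]) → R = UVᵀ:
  R  [+0.99231 +0.12138 +0.02422]
  R  [-0.10775 +0.94345 -0.31352]
  R  [-0.06091 +0.30850 +0.94927]
t = (-0.28520, -0.14215, +0.80542) m
tr R = 2.885030; θ = arccos((tr R − 1)/2) = 0.340718 rad = 19.522°
axis k = ((R−Rᵀ)₃₂, (R−Rᵀ)₁₃, (R−Rᵀ)₂₁) / (2 sinθ) = (+0.930714, +0.127386, -0.342848)
rvec = θ·k = (+0.317111, +0.043403, -0.116815)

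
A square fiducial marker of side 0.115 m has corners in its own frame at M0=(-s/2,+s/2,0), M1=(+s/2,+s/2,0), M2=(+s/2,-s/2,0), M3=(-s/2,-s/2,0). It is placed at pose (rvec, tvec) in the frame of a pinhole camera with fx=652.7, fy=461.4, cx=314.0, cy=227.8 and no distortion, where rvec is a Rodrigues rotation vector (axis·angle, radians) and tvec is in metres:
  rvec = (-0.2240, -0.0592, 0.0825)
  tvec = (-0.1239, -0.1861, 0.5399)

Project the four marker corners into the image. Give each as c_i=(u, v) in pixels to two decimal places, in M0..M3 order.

c0=(83.11, 108.70) c1=(226.52, 118.81) c2=(240.72, 31.08) c3=(104.18, 20.53)

Intrinsics K: fx=652.7, fy=461.4, cx=314.0, cy=227.8
Marker side s = 0.115 m; corners in marker frame (Z=0):
  M0 = (-0.0575, +0.0575, 0)
  M1 = (+0.0575, +0.0575, 0)
  M2 = (+0.0575, -0.0575, 0)
  M3 = (-0.0575, -0.0575, 0)
rvec = (-0.2240, -0.0592, 0.0825), |rvec| = θ = 0.24594 rad = 14.091°
Rodrigues: sinθ=0.24347, 1−cosθ=0.03009; R = I + sinθ·[k]× + (1−cosθ)·[k]×²:
    [+0.99487 -0.07507 -0.06780]
    [+0.08827 +0.97165 +0.21932]
    [+0.04941 -0.22418 +0.97329]
t = (-0.1239, -0.1861, 0.5399) m
M0: Pc = R·M0+t = (-0.18542, -0.13531, +0.52417); u = 652.7·(-0.18542)/0.52417 + 314.0 = 83.1109, v = 461.4·(-0.13531)/0.52417 + 227.8 = 108.6973
M1: Pc = R·M1+t = (-0.07101, -0.12515, +0.52985); u = 652.7·(-0.07101)/0.52985 + 314.0 = 226.5238, v = 461.4·(-0.12515)/0.52985 + 227.8 = 118.8140
M2: Pc = R·M2+t = (-0.06238, -0.23689, +0.55563); u = 652.7·(-0.06238)/0.55563 + 314.0 = 240.7243, v = 461.4·(-0.23689)/0.55563 + 227.8 = 31.0812
M3: Pc = R·M3+t = (-0.17679, -0.24705, +0.54995); u = 652.7·(-0.17679)/0.54995 + 314.0 = 104.1811, v = 461.4·(-0.24705)/0.54995 + 227.8 = 20.5322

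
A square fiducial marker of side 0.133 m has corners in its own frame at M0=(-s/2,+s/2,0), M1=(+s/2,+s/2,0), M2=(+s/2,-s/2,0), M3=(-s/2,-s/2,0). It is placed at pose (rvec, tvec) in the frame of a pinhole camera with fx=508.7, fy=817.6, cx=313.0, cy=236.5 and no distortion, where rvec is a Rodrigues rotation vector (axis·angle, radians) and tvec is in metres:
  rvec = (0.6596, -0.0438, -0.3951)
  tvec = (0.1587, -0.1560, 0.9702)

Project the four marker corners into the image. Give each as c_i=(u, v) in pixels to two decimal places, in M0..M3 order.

c0=(373.10, 169.28) c1=(436.04, 128.38) c2=(421.61, 34.43) c3=(353.43, 79.96)

Intrinsics K: fx=508.7, fy=817.6, cx=313.0, cy=236.5
Marker side s = 0.133 m; corners in marker frame (Z=0):
  M0 = (-0.0665, +0.0665, 0)
  M1 = (+0.0665, +0.0665, 0)
  M2 = (+0.0665, -0.0665, 0)
  M3 = (-0.0665, -0.0665, 0)
rvec = (0.6596, -0.0438, -0.3951), |rvec| = θ = 0.77013 rad = 44.125°
Rodrigues: sinθ=0.69623, 1−cosθ=0.28218; R = I + sinθ·[k]× + (1−cosθ)·[k]×²:
    [+0.92482 +0.34344 -0.16359]
    [-0.37093 +0.71874 -0.58807]
    [-0.08439 +0.60454 +0.79209]
t = (0.1587, -0.1560, 0.9702) m
M0: Pc = R·M0+t = (+0.12004, -0.08354, +1.01601); u = 508.7·(+0.12004)/1.01601 + 313.0 = 373.1011, v = 817.6·(-0.08354)/1.01601 + 236.5 = 169.2766
M1: Pc = R·M1+t = (+0.24304, -0.13287, +1.00479); u = 508.7·(+0.24304)/1.00479 + 313.0 = 436.0447, v = 817.6·(-0.13287)/1.00479 + 236.5 = 128.3825
M2: Pc = R·M2+t = (+0.19736, -0.22846, +0.92439); u = 508.7·(+0.19736)/0.92439 + 313.0 = 421.6103, v = 817.6·(-0.22846)/0.92439 + 236.5 = 34.4294
M3: Pc = R·M3+t = (+0.07436, -0.17913, +0.93561); u = 508.7·(+0.07436)/0.93561 + 313.0 = 353.4306, v = 817.6·(-0.17913)/0.93561 + 236.5 = 79.9649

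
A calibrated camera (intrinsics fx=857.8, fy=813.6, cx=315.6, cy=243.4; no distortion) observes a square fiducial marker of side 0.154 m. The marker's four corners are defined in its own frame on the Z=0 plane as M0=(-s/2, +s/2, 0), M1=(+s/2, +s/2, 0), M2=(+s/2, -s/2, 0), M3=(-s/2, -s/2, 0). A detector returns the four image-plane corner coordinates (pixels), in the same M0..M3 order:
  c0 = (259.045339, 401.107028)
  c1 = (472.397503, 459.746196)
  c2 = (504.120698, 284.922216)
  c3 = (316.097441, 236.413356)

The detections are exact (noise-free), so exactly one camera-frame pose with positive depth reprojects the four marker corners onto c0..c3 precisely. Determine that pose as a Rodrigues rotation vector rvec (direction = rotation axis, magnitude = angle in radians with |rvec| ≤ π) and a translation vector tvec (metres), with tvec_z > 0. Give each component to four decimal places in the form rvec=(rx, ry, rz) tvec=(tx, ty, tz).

Intrinsics K: fx=857.8, fy=813.6, cx=315.6, cy=243.4
Marker side s = 0.154 m; corners in marker frame (Z=0):
  M0 = (-0.0770, +0.0770, 0)
  M1 = (+0.0770, +0.0770, 0)
  M2 = (+0.0770, -0.0770, 0)
  M3 = (-0.0770, -0.0770, 0)
Detected image corners:
  c0 = (259.045339, 401.107028) px
  c1 = (472.397503, 459.746196) px
  c2 = (504.120698, 284.922216) px
  c3 = (316.097441, 236.413356) px
Planar DLT: solve 8×8 A·h = b for H (H[2,2]=1):
  H  [+1251.08434 -617.24415 +388.43067]
  H  [+304.11904 +809.62645 +339.76830]
  H  [-0.12045 -0.84619 +1.00000]
B = K⁻¹H; ‖b₁‖=1.562326, ‖b₂‖=1.562326; λ = 2/(‖b₁‖+‖b₂‖) = 0.640071, sign → tz>0 ⇒ λ=+0.640071
r₁ = λ·B[:,0] = (+0.96190,+0.26232,-0.07710); r₂ = λ·B[:,1] = (-0.26130,+0.79898,-0.54162)
r₃ = r₁×r₂ = (-0.08048,+0.54113,+0.83708); SVD([r₁ r₂ r₃]) → R = UVᵀ:
  R  [+0.96190 -0.26130 -0.08048]
  R  [+0.26232 +0.79898 +0.54113]
  R  [-0.07710 -0.54162 +0.83708]
t = (+0.05434, +0.07581, +0.64007) m
tr R = 2.597955; θ = arccos((tr R − 1)/2) = 0.645204 rad = 36.967°
axis k = ((R−Rᵀ)₃₂, (R−Rᵀ)₁₃, (R−Rᵀ)₂₁) / (2 sinθ) = (-0.900251, -0.002813, +0.435363)
rvec = θ·k = (-0.580845, -0.001815, +0.280898)

rvec=(-0.5808, -0.0018, 0.2809) tvec=(0.0543, 0.0758, 0.6401)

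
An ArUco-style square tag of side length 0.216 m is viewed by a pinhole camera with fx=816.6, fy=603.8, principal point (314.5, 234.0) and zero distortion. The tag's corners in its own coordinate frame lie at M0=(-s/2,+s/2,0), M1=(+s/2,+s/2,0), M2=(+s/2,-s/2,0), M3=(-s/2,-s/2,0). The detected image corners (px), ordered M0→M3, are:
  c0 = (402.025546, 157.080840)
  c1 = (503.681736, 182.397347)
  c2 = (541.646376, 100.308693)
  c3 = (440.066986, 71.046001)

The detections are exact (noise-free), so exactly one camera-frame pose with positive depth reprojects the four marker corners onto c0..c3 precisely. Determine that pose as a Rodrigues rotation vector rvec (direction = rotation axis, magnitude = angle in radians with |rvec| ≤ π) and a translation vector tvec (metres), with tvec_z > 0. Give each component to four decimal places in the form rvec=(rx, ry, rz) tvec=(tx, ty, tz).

Intrinsics K: fx=816.6, fy=603.8, cx=314.5, cy=234.0
Marker side s = 0.216 m; corners in marker frame (Z=0):
  M0 = (-0.1080, +0.1080, 0)
  M1 = (+0.1080, +0.1080, 0)
  M2 = (+0.1080, -0.1080, 0)
  M3 = (-0.1080, -0.1080, 0)
Detected image corners:
  c0 = (402.025546, 157.080840) px
  c1 = (503.681736, 182.397347) px
  c2 = (541.646376, 100.308693) px
  c3 = (440.066986, 71.046001) px
Planar DLT: solve 8×8 A·h = b for H (H[2,2]=1):
  H  [+562.37920 -143.20908 +472.78185]
  H  [+151.15197 +397.84021 +128.31015]
  H  [+0.19482 +0.06936 +1.00000]
B = K⁻¹H; ‖b₁‖=0.667151, ‖b₂‖=0.667151; λ = 2/(‖b₁‖+‖b₂‖) = 1.498910, sign → tz>0 ⇒ λ=+1.498910
r₁ = λ·B[:,0] = (+0.91981,+0.26206,+0.29201); r₂ = λ·B[:,1] = (-0.30291,+0.94733,+0.10396)
r₃ = r₁×r₂ = (-0.24939,-0.18408,+0.95075); SVD([r₁ r₂ r₃]) → R = UVᵀ:
  R  [+0.91981 -0.30291 -0.24939]
  R  [+0.26206 +0.94733 -0.18408]
  R  [+0.29201 +0.10396 +0.95075]
t = (+0.29053, -0.26237, +1.49891) m
tr R = 2.817892; θ = arccos((tr R − 1)/2) = 0.430048 rad = 24.640°
axis k = ((R−Rᵀ)₃₂, (R−Rᵀ)₁₃, (R−Rᵀ)₂₁) / (2 sinθ) = (+0.345443, -0.649295, +0.677558)
rvec = θ·k = (+0.148557, -0.279228, +0.291383)

rvec=(0.1486, -0.2792, 0.2914) tvec=(0.2905, -0.2624, 1.4989)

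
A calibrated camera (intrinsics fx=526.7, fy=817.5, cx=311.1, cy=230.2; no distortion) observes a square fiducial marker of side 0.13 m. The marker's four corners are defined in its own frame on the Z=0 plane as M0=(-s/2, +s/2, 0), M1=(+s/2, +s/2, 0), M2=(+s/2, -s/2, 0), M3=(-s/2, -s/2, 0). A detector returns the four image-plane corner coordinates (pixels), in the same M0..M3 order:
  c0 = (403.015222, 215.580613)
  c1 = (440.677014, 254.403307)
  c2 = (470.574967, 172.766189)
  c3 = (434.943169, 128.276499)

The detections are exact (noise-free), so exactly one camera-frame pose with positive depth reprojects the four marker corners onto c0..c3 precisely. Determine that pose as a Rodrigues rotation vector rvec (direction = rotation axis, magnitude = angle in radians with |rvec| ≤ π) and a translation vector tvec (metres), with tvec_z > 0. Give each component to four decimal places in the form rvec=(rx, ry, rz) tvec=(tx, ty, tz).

Intrinsics K: fx=526.7, fy=817.5, cx=311.1, cy=230.2
Marker side s = 0.13 m; corners in marker frame (Z=0):
  M0 = (-0.0650, +0.0650, 0)
  M1 = (+0.0650, +0.0650, 0)
  M2 = (+0.0650, -0.0650, 0)
  M3 = (-0.0650, -0.0650, 0)
Detected image corners:
  c0 = (403.015222, 215.580613) px
  c1 = (440.677014, 254.403307) px
  c2 = (470.574967, 172.766189) px
  c3 = (434.943169, 128.276499) px
Planar DLT: solve 8×8 A·h = b for H (H[2,2]=1):
  H  [+506.17445 -234.68547 +437.90687]
  H  [+419.27919 +650.30194 +193.46884]
  H  [+0.51285 +0.00651 +1.00000]
B = K⁻¹H; ‖b₁‖=0.912081, ‖b₂‖=0.912081; λ = 2/(‖b₁‖+‖b₂‖) = 1.096394, sign → tz>0 ⇒ λ=+1.096394
r₁ = λ·B[:,0] = (+0.72155,+0.40398,+0.56229); r₂ = λ·B[:,1] = (-0.49274,+0.87015,+0.00714)
r₃ = r₁×r₂ = (-0.48639,-0.28221,+0.82691); SVD([r₁ r₂ r₃]) → R = UVᵀ:
  R  [+0.72155 -0.49274 -0.48639]
  R  [+0.40398 +0.87015 -0.28221]
  R  [+0.56229 +0.00714 +0.82691]
t = (+0.26396, -0.04926, +1.09639) m
tr R = 2.418600; θ = arccos((tr R − 1)/2) = 0.782292 rad = 44.822°
axis k = ((R−Rᵀ)₃₂, (R−Rᵀ)₁₃, (R−Rᵀ)₂₁) / (2 sinθ) = (+0.205239, -0.743845, +0.636059)
rvec = θ·k = (+0.160557, -0.581904, +0.497584)

rvec=(0.1606, -0.5819, 0.4976) tvec=(0.2640, -0.0493, 1.0964)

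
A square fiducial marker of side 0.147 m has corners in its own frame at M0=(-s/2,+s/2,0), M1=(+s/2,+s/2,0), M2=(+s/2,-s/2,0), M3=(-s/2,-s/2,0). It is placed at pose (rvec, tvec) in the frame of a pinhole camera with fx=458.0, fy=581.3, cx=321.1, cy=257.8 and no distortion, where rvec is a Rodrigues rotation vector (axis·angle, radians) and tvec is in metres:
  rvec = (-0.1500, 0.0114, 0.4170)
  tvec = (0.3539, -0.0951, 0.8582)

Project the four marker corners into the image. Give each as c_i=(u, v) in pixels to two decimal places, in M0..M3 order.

c0=(459.44, 217.97) c1=(533.33, 258.42) c2=(559.63, 169.22) c3=(487.33, 130.38)

Intrinsics K: fx=458.0, fy=581.3, cx=321.1, cy=257.8
Marker side s = 0.147 m; corners in marker frame (Z=0):
  M0 = (-0.0735, +0.0735, 0)
  M1 = (+0.0735, +0.0735, 0)
  M2 = (+0.0735, -0.0735, 0)
  M3 = (-0.0735, -0.0735, 0)
rvec = (-0.1500, 0.0114, 0.4170), |rvec| = θ = 0.44330 rad = 25.399°
Rodrigues: sinθ=0.42893, 1−cosθ=0.09666; R = I + sinθ·[k]× + (1−cosθ)·[k]×²:
    [+0.91441 -0.40432 -0.01974]
    [+0.40263 +0.90340 +0.14747]
    [-0.04180 -0.14280 +0.98887]
t = (0.3539, -0.0951, 0.8582) m
M0: Pc = R·M0+t = (+0.25697, -0.05829, +0.85078); u = 458.0·(+0.25697)/0.85078 + 321.1 = 459.4372, v = 581.3·(-0.05829)/0.85078 + 257.8 = 217.9705
M1: Pc = R·M1+t = (+0.39139, +0.00089, +0.84463); u = 458.0·(+0.39139)/0.84463 + 321.1 = 533.3312, v = 581.3·(+0.00089)/0.84463 + 257.8 = 258.4151
M2: Pc = R·M2+t = (+0.45083, -0.13191, +0.86562); u = 458.0·(+0.45083)/0.86562 + 321.1 = 559.6314, v = 581.3·(-0.13191)/0.86562 + 257.8 = 169.2196
M3: Pc = R·M3+t = (+0.31641, -0.19109, +0.87177); u = 458.0·(+0.31641)/0.87177 + 321.1 = 487.3313, v = 581.3·(-0.19109)/0.87177 + 257.8 = 130.3775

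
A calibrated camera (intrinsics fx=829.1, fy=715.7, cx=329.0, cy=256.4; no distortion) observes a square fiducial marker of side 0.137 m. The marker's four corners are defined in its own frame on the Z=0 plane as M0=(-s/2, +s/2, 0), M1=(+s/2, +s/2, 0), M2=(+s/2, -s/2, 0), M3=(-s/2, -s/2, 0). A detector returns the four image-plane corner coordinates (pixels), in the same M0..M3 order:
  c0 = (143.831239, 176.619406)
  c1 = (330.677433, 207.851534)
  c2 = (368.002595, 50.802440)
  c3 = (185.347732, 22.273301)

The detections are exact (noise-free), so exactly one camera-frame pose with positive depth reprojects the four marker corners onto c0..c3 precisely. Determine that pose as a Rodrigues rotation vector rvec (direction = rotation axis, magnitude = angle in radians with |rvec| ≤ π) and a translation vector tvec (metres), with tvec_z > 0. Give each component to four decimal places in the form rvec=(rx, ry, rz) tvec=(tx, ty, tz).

rvec=(-0.1163, 0.0436, 0.1977) tvec=(-0.0523, -0.1198, 0.5994)

Intrinsics K: fx=829.1, fy=715.7, cx=329.0, cy=256.4
Marker side s = 0.137 m; corners in marker frame (Z=0):
  M0 = (-0.0685, +0.0685, 0)
  M1 = (+0.0685, +0.0685, 0)
  M2 = (+0.0685, -0.0685, 0)
  M3 = (-0.0685, -0.0685, 0)
Detected image corners:
  c0 = (143.831239, 176.619406) px
  c1 = (330.677433, 207.851534) px
  c2 = (368.002595, 50.802440) px
  c3 = (185.347732, 22.273301) px
Planar DLT: solve 8×8 A·h = b for H (H[2,2]=1):
  H  [+1324.91381 -335.39144 +256.63749]
  H  [+207.54921 +1115.24937 +113.30650]
  H  [-0.09120 -0.18505 +1.00000]
B = K⁻¹H; ‖b₁‖=1.668251, ‖b₂‖=1.668251; λ = 2/(‖b₁‖+‖b₂‖) = 0.599430, sign → tz>0 ⇒ λ=+0.599430
r₁ = λ·B[:,0] = (+0.97959,+0.19342,-0.05467); r₂ = λ·B[:,1] = (-0.19847,+0.97381,-0.11093)
r₃ = r₁×r₂ = (+0.03178,+0.11951,+0.99232); SVD([r₁ r₂ r₃]) → R = UVᵀ:
  R  [+0.97959 -0.19847 +0.03178]
  R  [+0.19342 +0.97381 +0.11951]
  R  [-0.05467 -0.11093 +0.99232]
t = (-0.05232, -0.11985, +0.59943) m
tr R = 2.945726; θ = arccos((tr R − 1)/2) = 0.233498 rad = 13.378°
axis k = ((R−Rᵀ)₃₂, (R−Rᵀ)₁₃, (R−Rᵀ)₂₁) / (2 sinθ) = (-0.497968, +0.186821, +0.846833)
rvec = θ·k = (-0.116274, +0.043622, +0.197734)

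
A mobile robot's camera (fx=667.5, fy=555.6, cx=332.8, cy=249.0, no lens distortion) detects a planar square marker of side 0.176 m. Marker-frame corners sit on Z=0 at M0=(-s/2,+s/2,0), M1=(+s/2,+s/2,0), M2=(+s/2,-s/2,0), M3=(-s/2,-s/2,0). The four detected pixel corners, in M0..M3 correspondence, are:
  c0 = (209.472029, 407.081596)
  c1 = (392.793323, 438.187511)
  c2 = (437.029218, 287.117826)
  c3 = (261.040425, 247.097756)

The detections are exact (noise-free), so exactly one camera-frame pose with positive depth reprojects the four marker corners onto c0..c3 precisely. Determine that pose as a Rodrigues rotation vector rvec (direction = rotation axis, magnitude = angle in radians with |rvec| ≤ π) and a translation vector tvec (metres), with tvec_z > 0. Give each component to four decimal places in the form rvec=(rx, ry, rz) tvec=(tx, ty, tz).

rvec=(-0.0554, -0.2319, 0.2615) tvec=(-0.0043, 0.1059, 0.6162)

Intrinsics K: fx=667.5, fy=555.6, cx=332.8, cy=249.0
Marker side s = 0.176 m; corners in marker frame (Z=0):
  M0 = (-0.0880, +0.0880, 0)
  M1 = (+0.0880, +0.0880, 0)
  M2 = (+0.0880, -0.0880, 0)
  M3 = (-0.0880, -0.0880, 0)
Detected image corners:
  c0 = (209.472029, 407.081596) px
  c1 = (392.793323, 438.187511) px
  c2 = (437.029218, 287.117826) px
  c3 = (261.040425, 247.097756) px
Planar DLT: solve 8×8 A·h = b for H (H[2,2]=1):
  H  [+1136.54675 -315.96622 +328.19336]
  H  [+325.45988 +835.72458 +344.49400]
  H  [+0.35692 -0.13673 +1.00000]
B = K⁻¹H; ‖b₁‖=1.622820, ‖b₂‖=1.622820; λ = 2/(‖b₁‖+‖b₂‖) = 0.616211, sign → tz>0 ⇒ λ=+0.616211
r₁ = λ·B[:,0] = (+0.93956,+0.26240,+0.21994); r₂ = λ·B[:,1] = (-0.24968,+0.96466,-0.08426)
r₃ = r₁×r₂ = (-0.23428,+0.02425,+0.97187); SVD([r₁ r₂ r₃]) → R = UVᵀ:
  R  [+0.93956 -0.24968 -0.23428]
  R  [+0.26240 +0.96466 +0.02425]
  R  [+0.21994 -0.08426 +0.97187]
t = (-0.00425, +0.10591, +0.61621) m
tr R = 2.876085; θ = arccos((tr R − 1)/2) = 0.353860 rad = 20.275°
axis k = ((R−Rᵀ)₃₂, (R−Rᵀ)₁₃, (R−Rᵀ)₂₁) / (2 sinθ) = (-0.156562, -0.655394, +0.738882)
rvec = θ·k = (-0.055401, -0.231918, +0.261460)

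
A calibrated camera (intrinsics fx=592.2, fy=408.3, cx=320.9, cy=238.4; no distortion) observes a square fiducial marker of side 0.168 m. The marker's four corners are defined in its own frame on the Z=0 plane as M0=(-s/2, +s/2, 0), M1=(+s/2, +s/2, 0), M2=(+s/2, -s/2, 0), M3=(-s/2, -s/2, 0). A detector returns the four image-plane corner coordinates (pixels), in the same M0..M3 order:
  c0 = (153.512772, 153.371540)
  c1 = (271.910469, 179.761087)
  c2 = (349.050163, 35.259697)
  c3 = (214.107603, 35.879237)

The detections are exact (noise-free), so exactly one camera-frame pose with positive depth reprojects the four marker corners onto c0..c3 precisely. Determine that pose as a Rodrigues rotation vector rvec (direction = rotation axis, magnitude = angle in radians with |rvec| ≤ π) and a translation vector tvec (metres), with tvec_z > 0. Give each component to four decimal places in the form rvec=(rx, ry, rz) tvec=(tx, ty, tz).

Intrinsics K: fx=592.2, fy=408.3, cx=320.9, cy=238.4
Marker side s = 0.168 m; corners in marker frame (Z=0):
  M0 = (-0.0840, +0.0840, 0)
  M1 = (+0.0840, +0.0840, 0)
  M2 = (+0.0840, -0.0840, 0)
  M3 = (-0.0840, -0.0840, 0)
Detected image corners:
  c0 = (153.512772, 153.371540) px
  c1 = (271.910469, 179.761087) px
  c2 = (349.050163, 35.259697) px
  c3 = (214.107603, 35.879237) px
Planar DLT: solve 8×8 A·h = b for H (H[2,2]=1):
  H  [+447.69878 -378.94577 +240.25860]
  H  [-47.67471 +781.96184 +100.97384]
  H  [-1.23756 +0.10463 +1.00000]
B = K⁻¹H; ‖b₁‖=1.983374, ‖b₂‖=1.983374; λ = 2/(‖b₁‖+‖b₂‖) = 0.504191, sign → tz>0 ⇒ λ=+0.504191
r₁ = λ·B[:,0] = (+0.71928,+0.30545,-0.62397); r₂ = λ·B[:,1] = (-0.35122,+0.93481,+0.05276)
r₃ = r₁×r₂ = (+0.59940,+0.18120,+0.77967); SVD([r₁ r₂ r₃]) → R = UVᵀ:
  R  [+0.71928 -0.35122 +0.59940]
  R  [+0.30545 +0.93481 +0.18120]
  R  [-0.62397 +0.05276 +0.77967]
t = (-0.06866, -0.16970, +0.50419) m
tr R = 2.433753; θ = arccos((tr R − 1)/2) = 0.771484 rad = 44.203°
axis k = ((R−Rᵀ)₃₂, (R−Rᵀ)₁₃, (R−Rᵀ)₂₁) / (2 sinθ) = (-0.092116, +0.877346, +0.470934)
rvec = θ·k = (-0.071066, +0.676858, +0.363318)

rvec=(-0.0711, 0.6769, 0.3633) tvec=(-0.0687, -0.1697, 0.5042)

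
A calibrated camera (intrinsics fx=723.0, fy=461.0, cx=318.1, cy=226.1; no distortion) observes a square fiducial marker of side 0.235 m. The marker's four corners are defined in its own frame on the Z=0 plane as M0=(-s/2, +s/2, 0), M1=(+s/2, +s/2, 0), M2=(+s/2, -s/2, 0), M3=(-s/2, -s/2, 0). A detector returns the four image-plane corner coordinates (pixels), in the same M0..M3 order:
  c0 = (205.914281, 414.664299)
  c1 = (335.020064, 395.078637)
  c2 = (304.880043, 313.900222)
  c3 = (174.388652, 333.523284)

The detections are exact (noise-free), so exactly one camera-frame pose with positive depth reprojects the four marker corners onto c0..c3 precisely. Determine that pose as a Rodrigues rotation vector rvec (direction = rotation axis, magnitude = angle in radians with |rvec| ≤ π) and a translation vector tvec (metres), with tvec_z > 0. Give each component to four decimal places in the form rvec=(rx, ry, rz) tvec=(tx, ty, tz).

rvec=(0.0539, -0.0172, -0.2293) tvec=(-0.1110, 0.3830, 1.2758)

Intrinsics K: fx=723.0, fy=461.0, cx=318.1, cy=226.1
Marker side s = 0.235 m; corners in marker frame (Z=0):
  M0 = (-0.1175, +0.1175, 0)
  M1 = (+0.1175, +0.1175, 0)
  M2 = (+0.1175, -0.1175, 0)
  M3 = (-0.1175, -0.1175, 0)
Detected image corners:
  c0 = (205.914281, 414.664299) px
  c1 = (335.020064, 395.078637) px
  c2 = (304.880043, 313.900222) px
  c3 = (174.388652, 333.523284) px
Planar DLT: solve 8×8 A·h = b for H (H[2,2]=1):
  H  [+554.49312 +142.27008 +255.19437]
  H  [-80.31764 +361.17129 +364.48874]
  H  [+0.00852 +0.04340 +1.00000]
B = K⁻¹H; ‖b₁‖=0.783805, ‖b₂‖=0.783805; λ = 2/(‖b₁‖+‖b₂‖) = 1.275827, sign → tz>0 ⇒ λ=+1.275827
r₁ = λ·B[:,0] = (+0.97369,-0.22761,+0.01087); r₂ = λ·B[:,1] = (+0.22669,+0.97239,+0.05537)
r₃ = r₁×r₂ = (-0.02318,-0.05145,+0.99841); SVD([r₁ r₂ r₃]) → R = UVᵀ:
  R  [+0.97369 +0.22669 -0.02318]
  R  [-0.22761 +0.97239 -0.05145]
  R  [+0.01087 +0.05537 +0.99841]
t = (-0.11101, +0.38299, +1.27583) m
tr R = 2.944489; θ = arccos((tr R − 1)/2) = 0.236157 rad = 13.531°
axis k = ((R−Rᵀ)₃₂, (R−Rᵀ)₁₃, (R−Rᵀ)₂₁) / (2 sinθ) = (+0.228286, -0.072767, -0.970871)
rvec = θ·k = (+0.053911, -0.017185, -0.229278)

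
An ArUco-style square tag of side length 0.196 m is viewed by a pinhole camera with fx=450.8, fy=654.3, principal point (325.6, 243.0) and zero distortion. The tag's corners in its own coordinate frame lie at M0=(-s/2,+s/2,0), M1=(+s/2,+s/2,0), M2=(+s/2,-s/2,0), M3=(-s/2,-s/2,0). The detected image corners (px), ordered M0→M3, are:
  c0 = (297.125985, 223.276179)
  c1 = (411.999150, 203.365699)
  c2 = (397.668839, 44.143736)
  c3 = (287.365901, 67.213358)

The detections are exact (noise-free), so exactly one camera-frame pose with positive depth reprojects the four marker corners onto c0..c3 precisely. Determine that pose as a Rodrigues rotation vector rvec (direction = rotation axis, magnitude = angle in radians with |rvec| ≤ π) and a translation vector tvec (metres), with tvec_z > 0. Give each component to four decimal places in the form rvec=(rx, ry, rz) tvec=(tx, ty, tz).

rvec=(-0.1461, 0.1089, -0.1071) tvec=(0.0383, -0.1310, 0.7800)

Intrinsics K: fx=450.8, fy=654.3, cx=325.6, cy=243.0
Marker side s = 0.196 m; corners in marker frame (Z=0):
  M0 = (-0.0980, +0.0980, 0)
  M1 = (+0.0980, +0.0980, 0)
  M2 = (+0.0980, -0.0980, 0)
  M3 = (-0.0980, -0.0980, 0)
Detected image corners:
  c0 = (297.125985, 223.276179) px
  c1 = (411.999150, 203.365699) px
  c2 = (397.668839, 44.143736) px
  c3 = (287.365901, 67.213358) px
Planar DLT: solve 8×8 A·h = b for H (H[2,2]=1):
  H  [+529.38508 -6.08066 +347.71638]
  H  [-127.09272 +778.19136 +133.14167]
  H  [-0.12860 -0.19335 +1.00000]
B = K⁻¹H; ‖b₁‖=1.282113, ‖b₂‖=1.282113; λ = 2/(‖b₁‖+‖b₂‖) = 0.779962, sign → tz>0 ⇒ λ=+0.779962
r₁ = λ·B[:,0] = (+0.98838,-0.11425,-0.10030); r₂ = λ·B[:,1] = (+0.09840,+0.98365,-0.15080)
r₃ = r₁×r₂ = (+0.11589,+0.13918,+0.98346); SVD([r₁ r₂ r₃]) → R = UVᵀ:
  R  [+0.98838 +0.09840 +0.11589]
  R  [-0.11425 +0.98365 +0.13918]
  R  [-0.10030 -0.15080 +0.98346]
t = (+0.03827, -0.13096, +0.77996) m
tr R = 2.955492; θ = arccos((tr R − 1)/2) = 0.211363 rad = 12.110°
axis k = ((R−Rᵀ)₃₂, (R−Rᵀ)₁₃, (R−Rᵀ)₂₁) / (2 sinθ) = (-0.691117, +0.515268, -0.506809)
rvec = θ·k = (-0.146076, +0.108908, -0.107121)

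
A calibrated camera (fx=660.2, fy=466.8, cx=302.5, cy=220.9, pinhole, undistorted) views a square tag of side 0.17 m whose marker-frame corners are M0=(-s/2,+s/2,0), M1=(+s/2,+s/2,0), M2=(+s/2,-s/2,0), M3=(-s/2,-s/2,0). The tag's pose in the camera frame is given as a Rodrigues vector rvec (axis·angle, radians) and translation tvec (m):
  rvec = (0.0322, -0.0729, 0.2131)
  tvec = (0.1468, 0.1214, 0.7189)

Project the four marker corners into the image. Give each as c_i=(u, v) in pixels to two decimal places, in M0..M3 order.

c0=(344.90, 342.79) c1=(494.55, 363.56) c2=(528.61, 257.19) c3=(378.71, 234.38)

Intrinsics K: fx=660.2, fy=466.8, cx=302.5, cy=220.9
Marker side s = 0.17 m; corners in marker frame (Z=0):
  M0 = (-0.0850, +0.0850, 0)
  M1 = (+0.0850, +0.0850, 0)
  M2 = (+0.0850, -0.0850, 0)
  M3 = (-0.0850, -0.0850, 0)
rvec = (0.0322, -0.0729, 0.2131), |rvec| = θ = 0.22751 rad = 13.036°
Rodrigues: sinθ=0.22556, 1−cosθ=0.02577; R = I + sinθ·[k]× + (1−cosθ)·[k]×²:
    [+0.97475 -0.21243 -0.06886]
    [+0.21010 +0.97688 -0.03966]
    [+0.07569 +0.02419 +0.99684]
t = (0.1468, 0.1214, 0.7189) m
M0: Pc = R·M0+t = (+0.04589, +0.18658, +0.71452); u = 660.2·(+0.04589)/0.71452 + 302.5 = 344.9008, v = 466.8·(+0.18658)/0.71452 + 220.9 = 342.7908
M1: Pc = R·M1+t = (+0.21160, +0.22229, +0.72739); u = 660.2·(+0.21160)/0.72739 + 302.5 = 494.5511, v = 466.8·(+0.22229)/0.72739 + 220.9 = 363.5557
M2: Pc = R·M2+t = (+0.24771, +0.05622, +0.72328); u = 660.2·(+0.24771)/0.72328 + 302.5 = 528.6074, v = 466.8·(+0.05622)/0.72328 + 220.9 = 257.1866
M3: Pc = R·M3+t = (+0.08200, +0.02051, +0.71041); u = 660.2·(+0.08200)/0.71041 + 302.5 = 378.7077, v = 466.8·(+0.02051)/0.71041 + 220.9 = 234.3750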